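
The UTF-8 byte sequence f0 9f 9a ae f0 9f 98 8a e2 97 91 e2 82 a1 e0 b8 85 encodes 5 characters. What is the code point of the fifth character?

U+0E05

Offset 0: leading byte 0xF0 = 11110000 → 4-byte char #1 = F0 9F 9A AE.
Offset 4: leading byte 0xF0 = 11110000 → 4-byte char #2 = F0 9F 98 8A.
Offset 8: leading byte 0xE2 = 11100010 → 3-byte char #3 = E2 97 91.
Offset 11: leading byte 0xE2 = 11100010 → 3-byte char #4 = E2 82 A1.
Offset 14: leading byte 0xE0 = 11100000 → 3-byte char #5 = E0 B8 85.
Leading byte 0xE0 = 11100000 matches 1110xxxx → 3-byte sequence.
Byte 1: 0xE0 = 11100000, payload 0000 (4 bits).
Byte 2: 0xB8 = 10111000 (10xxxxxx ✓), payload 111000.
Byte 3: 0x85 = 10000101 (10xxxxxx ✓), payload 000101.
Concatenate: 0000111000000101 = 0xE05 (16 bits → U+0E05).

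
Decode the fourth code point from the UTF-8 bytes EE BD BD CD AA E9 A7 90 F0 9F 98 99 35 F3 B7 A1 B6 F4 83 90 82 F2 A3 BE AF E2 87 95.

U+1F619

Offset 0: leading byte 0xEE = 11101110 → 3-byte char #1 = EE BD BD.
Offset 3: leading byte 0xCD = 11001101 → 2-byte char #2 = CD AA.
Offset 5: leading byte 0xE9 = 11101001 → 3-byte char #3 = E9 A7 90.
Offset 8: leading byte 0xF0 = 11110000 → 4-byte char #4 = F0 9F 98 99.
Leading byte 0xF0 = 11110000 matches 11110xxx → 4-byte sequence.
Byte 1: 0xF0 = 11110000, payload 000 (3 bits).
Byte 2: 0x9F = 10011111 (10xxxxxx ✓), payload 011111.
Byte 3: 0x98 = 10011000 (10xxxxxx ✓), payload 011000.
Byte 4: 0x99 = 10011001 (10xxxxxx ✓), payload 011001.
Concatenate: 000011111011000011001 = 0x1F619 (21 bits → U+1F619).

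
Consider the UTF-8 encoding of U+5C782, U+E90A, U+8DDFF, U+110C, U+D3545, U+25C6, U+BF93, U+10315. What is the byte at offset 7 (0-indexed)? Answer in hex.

U+5C782 → 4-byte form F1 9C 9E 82 at offsets 0–3.
U+E90A → 3-byte form EE A4 8A at offsets 4–6.
U+8DDFF → 4-byte form F2 8D B7 BF at offsets 7–10.
Offset 7 falls in char 3's range; it's byte 1 of F2 8D B7 BF = 0xF2.

0xF2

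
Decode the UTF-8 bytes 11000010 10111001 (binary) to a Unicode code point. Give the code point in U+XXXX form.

U+00B9

Leading byte 0xC2 = 11000010 matches 110xxxxx → 2-byte sequence.
Byte 1: 0xC2 = 11000010, payload 00010 (5 bits).
Byte 2: 0xB9 = 10111001 (10xxxxxx ✓), payload 111001.
Concatenate: 00010111001 = 0xB9 (11 bits → U+00B9).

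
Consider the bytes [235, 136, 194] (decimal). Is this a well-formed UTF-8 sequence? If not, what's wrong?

invalid (non-continuation byte where continuation expected)

Leading byte 0xEB = 11101011 → 3-byte form.
Byte 3 is 0xC2 = 11000010, which is not 10xxxxxx — expected a continuation byte.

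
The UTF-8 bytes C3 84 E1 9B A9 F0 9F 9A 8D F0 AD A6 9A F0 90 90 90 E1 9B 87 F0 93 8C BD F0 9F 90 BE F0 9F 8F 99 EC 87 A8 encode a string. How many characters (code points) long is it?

Byte at offset 0: 0xC3 = 11000011 → 2-byte char (#1). Advance 2.
Byte at offset 2: 0xE1 = 11100001 → 3-byte char (#2). Advance 3.
Byte at offset 5: 0xF0 = 11110000 → 4-byte char (#3). Advance 4.
Byte at offset 9: 0xF0 = 11110000 → 4-byte char (#4). Advance 4.
Byte at offset 13: 0xF0 = 11110000 → 4-byte char (#5). Advance 4.
Byte at offset 17: 0xE1 = 11100001 → 3-byte char (#6). Advance 3.
Byte at offset 20: 0xF0 = 11110000 → 4-byte char (#7). Advance 4.
Byte at offset 24: 0xF0 = 11110000 → 4-byte char (#8). Advance 4.
Byte at offset 28: 0xF0 = 11110000 → 4-byte char (#9). Advance 4.
Byte at offset 32: 0xEC = 11101100 → 3-byte char (#10). Advance 3.
Reached end at offset 35 after 10 code points.

10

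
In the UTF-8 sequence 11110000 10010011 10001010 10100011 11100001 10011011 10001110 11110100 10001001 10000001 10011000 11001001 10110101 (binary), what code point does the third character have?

U+109058

Offset 0: leading byte 0xF0 = 11110000 → 4-byte char #1 = F0 93 8A A3.
Offset 4: leading byte 0xE1 = 11100001 → 3-byte char #2 = E1 9B 8E.
Offset 7: leading byte 0xF4 = 11110100 → 4-byte char #3 = F4 89 81 98.
Leading byte 0xF4 = 11110100 matches 11110xxx → 4-byte sequence.
Byte 1: 0xF4 = 11110100, payload 100 (3 bits).
Byte 2: 0x89 = 10001001 (10xxxxxx ✓), payload 001001.
Byte 3: 0x81 = 10000001 (10xxxxxx ✓), payload 000001.
Byte 4: 0x98 = 10011000 (10xxxxxx ✓), payload 011000.
Concatenate: 100001001000001011000 = 0x109058 (21 bits → U+109058).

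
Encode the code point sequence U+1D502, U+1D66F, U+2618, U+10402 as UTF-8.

U+1D502: 4-byte form → F0 9D 94 82.
U+1D66F: 4-byte form → F0 9D 99 AF.
U+2618: 3-byte form → E2 98 98.
U+10402: 4-byte form → F0 90 90 82.
Concatenated (15 bytes): F0 9D 94 82 F0 9D 99 AF E2 98 98 F0 90 90 82.

F0 9D 94 82 F0 9D 99 AF E2 98 98 F0 90 90 82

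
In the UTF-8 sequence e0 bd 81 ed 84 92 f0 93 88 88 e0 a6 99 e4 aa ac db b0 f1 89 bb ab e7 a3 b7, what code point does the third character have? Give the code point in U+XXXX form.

U+13208

Offset 0: leading byte 0xE0 = 11100000 → 3-byte char #1 = E0 BD 81.
Offset 3: leading byte 0xED = 11101101 → 3-byte char #2 = ED 84 92.
Offset 6: leading byte 0xF0 = 11110000 → 4-byte char #3 = F0 93 88 88.
Leading byte 0xF0 = 11110000 matches 11110xxx → 4-byte sequence.
Byte 1: 0xF0 = 11110000, payload 000 (3 bits).
Byte 2: 0x93 = 10010011 (10xxxxxx ✓), payload 010011.
Byte 3: 0x88 = 10001000 (10xxxxxx ✓), payload 001000.
Byte 4: 0x88 = 10001000 (10xxxxxx ✓), payload 001000.
Concatenate: 000010011001000001000 = 0x13208 (21 bits → U+13208).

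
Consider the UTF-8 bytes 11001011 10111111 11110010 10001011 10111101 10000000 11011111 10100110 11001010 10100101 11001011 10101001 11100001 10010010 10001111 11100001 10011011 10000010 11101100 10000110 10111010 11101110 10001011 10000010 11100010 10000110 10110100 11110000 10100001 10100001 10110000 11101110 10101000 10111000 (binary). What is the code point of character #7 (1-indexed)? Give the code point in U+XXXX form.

Offset 0: leading byte 0xCB = 11001011 → 2-byte char #1 = CB BF.
Offset 2: leading byte 0xF2 = 11110010 → 4-byte char #2 = F2 8B BD 80.
Offset 6: leading byte 0xDF = 11011111 → 2-byte char #3 = DF A6.
Offset 8: leading byte 0xCA = 11001010 → 2-byte char #4 = CA A5.
Offset 10: leading byte 0xCB = 11001011 → 2-byte char #5 = CB A9.
Offset 12: leading byte 0xE1 = 11100001 → 3-byte char #6 = E1 92 8F.
Offset 15: leading byte 0xE1 = 11100001 → 3-byte char #7 = E1 9B 82.
Leading byte 0xE1 = 11100001 matches 1110xxxx → 3-byte sequence.
Byte 1: 0xE1 = 11100001, payload 0001 (4 bits).
Byte 2: 0x9B = 10011011 (10xxxxxx ✓), payload 011011.
Byte 3: 0x82 = 10000010 (10xxxxxx ✓), payload 000010.
Concatenate: 0001011011000010 = 0x16C2 (16 bits → U+16C2).

U+16C2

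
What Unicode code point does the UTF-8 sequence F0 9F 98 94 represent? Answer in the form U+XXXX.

U+1F614

Leading byte 0xF0 = 11110000 matches 11110xxx → 4-byte sequence.
Byte 1: 0xF0 = 11110000, payload 000 (3 bits).
Byte 2: 0x9F = 10011111 (10xxxxxx ✓), payload 011111.
Byte 3: 0x98 = 10011000 (10xxxxxx ✓), payload 011000.
Byte 4: 0x94 = 10010100 (10xxxxxx ✓), payload 010100.
Concatenate: 000011111011000010100 = 0x1F614 (21 bits → U+1F614).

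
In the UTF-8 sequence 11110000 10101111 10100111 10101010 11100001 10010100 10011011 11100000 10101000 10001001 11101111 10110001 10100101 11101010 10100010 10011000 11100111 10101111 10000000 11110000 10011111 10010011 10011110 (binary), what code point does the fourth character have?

Offset 0: leading byte 0xF0 = 11110000 → 4-byte char #1 = F0 AF A7 AA.
Offset 4: leading byte 0xE1 = 11100001 → 3-byte char #2 = E1 94 9B.
Offset 7: leading byte 0xE0 = 11100000 → 3-byte char #3 = E0 A8 89.
Offset 10: leading byte 0xEF = 11101111 → 3-byte char #4 = EF B1 A5.
Leading byte 0xEF = 11101111 matches 1110xxxx → 3-byte sequence.
Byte 1: 0xEF = 11101111, payload 1111 (4 bits).
Byte 2: 0xB1 = 10110001 (10xxxxxx ✓), payload 110001.
Byte 3: 0xA5 = 10100101 (10xxxxxx ✓), payload 100101.
Concatenate: 1111110001100101 = 0xFC65 (16 bits → U+FC65).

U+FC65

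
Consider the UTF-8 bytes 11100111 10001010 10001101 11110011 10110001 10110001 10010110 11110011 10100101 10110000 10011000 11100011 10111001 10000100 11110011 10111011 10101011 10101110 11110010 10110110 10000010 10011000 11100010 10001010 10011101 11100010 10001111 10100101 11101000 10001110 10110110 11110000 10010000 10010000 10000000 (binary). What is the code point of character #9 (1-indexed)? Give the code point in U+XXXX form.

U+83B6

Offset 0: leading byte 0xE7 = 11100111 → 3-byte char #1 = E7 8A 8D.
Offset 3: leading byte 0xF3 = 11110011 → 4-byte char #2 = F3 B1 B1 96.
Offset 7: leading byte 0xF3 = 11110011 → 4-byte char #3 = F3 A5 B0 98.
Offset 11: leading byte 0xE3 = 11100011 → 3-byte char #4 = E3 B9 84.
Offset 14: leading byte 0xF3 = 11110011 → 4-byte char #5 = F3 BB AB AE.
Offset 18: leading byte 0xF2 = 11110010 → 4-byte char #6 = F2 B6 82 98.
Offset 22: leading byte 0xE2 = 11100010 → 3-byte char #7 = E2 8A 9D.
Offset 25: leading byte 0xE2 = 11100010 → 3-byte char #8 = E2 8F A5.
Offset 28: leading byte 0xE8 = 11101000 → 3-byte char #9 = E8 8E B6.
Leading byte 0xE8 = 11101000 matches 1110xxxx → 3-byte sequence.
Byte 1: 0xE8 = 11101000, payload 1000 (4 bits).
Byte 2: 0x8E = 10001110 (10xxxxxx ✓), payload 001110.
Byte 3: 0xB6 = 10110110 (10xxxxxx ✓), payload 110110.
Concatenate: 1000001110110110 = 0x83B6 (16 bits → U+83B6).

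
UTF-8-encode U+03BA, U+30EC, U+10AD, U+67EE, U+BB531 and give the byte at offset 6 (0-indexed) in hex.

0x82

U+03BA → 2-byte form CE BA at offsets 0–1.
U+30EC → 3-byte form E3 83 AC at offsets 2–4.
U+10AD → 3-byte form E1 82 AD at offsets 5–7.
Offset 6 falls in char 3's range; it's byte 2 of E1 82 AD = 0x82.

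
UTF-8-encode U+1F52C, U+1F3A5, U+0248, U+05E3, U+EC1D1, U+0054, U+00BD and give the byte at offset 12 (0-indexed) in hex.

U+1F52C → 4-byte form F0 9F 94 AC at offsets 0–3.
U+1F3A5 → 4-byte form F0 9F 8E A5 at offsets 4–7.
U+0248 → 2-byte form C9 88 at offsets 8–9.
U+05E3 → 2-byte form D7 A3 at offsets 10–11.
U+EC1D1 → 4-byte form F3 AC 87 91 at offsets 12–15.
Offset 12 falls in char 5's range; it's byte 1 of F3 AC 87 91 = 0xF3.

0xF3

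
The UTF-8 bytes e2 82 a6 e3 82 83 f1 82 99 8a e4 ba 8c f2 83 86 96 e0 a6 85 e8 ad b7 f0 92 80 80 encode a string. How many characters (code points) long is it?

Byte at offset 0: 0xE2 = 11100010 → 3-byte char (#1). Advance 3.
Byte at offset 3: 0xE3 = 11100011 → 3-byte char (#2). Advance 3.
Byte at offset 6: 0xF1 = 11110001 → 4-byte char (#3). Advance 4.
Byte at offset 10: 0xE4 = 11100100 → 3-byte char (#4). Advance 3.
Byte at offset 13: 0xF2 = 11110010 → 4-byte char (#5). Advance 4.
Byte at offset 17: 0xE0 = 11100000 → 3-byte char (#6). Advance 3.
Byte at offset 20: 0xE8 = 11101000 → 3-byte char (#7). Advance 3.
Byte at offset 23: 0xF0 = 11110000 → 4-byte char (#8). Advance 4.
Reached end at offset 27 after 8 code points.

8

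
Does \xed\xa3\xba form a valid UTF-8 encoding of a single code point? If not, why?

invalid (encodes a surrogate (U+D800–U+DFFF))

Structurally a 3-byte sequence; payload = 0xD8FA.
But 0xD8FA is in U+D800–U+DFFF, the surrogate range. Surrogates are not Unicode scalar values and are forbidden in UTF-8.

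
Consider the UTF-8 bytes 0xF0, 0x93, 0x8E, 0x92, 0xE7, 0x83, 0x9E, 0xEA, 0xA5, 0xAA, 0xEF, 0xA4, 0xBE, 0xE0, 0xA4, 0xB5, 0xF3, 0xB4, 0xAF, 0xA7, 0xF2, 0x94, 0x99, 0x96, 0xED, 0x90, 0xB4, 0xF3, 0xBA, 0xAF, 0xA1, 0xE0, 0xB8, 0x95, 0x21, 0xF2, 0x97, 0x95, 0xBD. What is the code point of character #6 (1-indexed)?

Offset 0: leading byte 0xF0 = 11110000 → 4-byte char #1 = F0 93 8E 92.
Offset 4: leading byte 0xE7 = 11100111 → 3-byte char #2 = E7 83 9E.
Offset 7: leading byte 0xEA = 11101010 → 3-byte char #3 = EA A5 AA.
Offset 10: leading byte 0xEF = 11101111 → 3-byte char #4 = EF A4 BE.
Offset 13: leading byte 0xE0 = 11100000 → 3-byte char #5 = E0 A4 B5.
Offset 16: leading byte 0xF3 = 11110011 → 4-byte char #6 = F3 B4 AF A7.
Leading byte 0xF3 = 11110011 matches 11110xxx → 4-byte sequence.
Byte 1: 0xF3 = 11110011, payload 011 (3 bits).
Byte 2: 0xB4 = 10110100 (10xxxxxx ✓), payload 110100.
Byte 3: 0xAF = 10101111 (10xxxxxx ✓), payload 101111.
Byte 4: 0xA7 = 10100111 (10xxxxxx ✓), payload 100111.
Concatenate: 011110100101111100111 = 0xF4BE7 (21 bits → U+F4BE7).

U+F4BE7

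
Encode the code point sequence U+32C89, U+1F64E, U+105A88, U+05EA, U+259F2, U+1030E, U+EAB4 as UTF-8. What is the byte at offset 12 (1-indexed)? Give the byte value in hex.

1-indexed offset 12 is 0-indexed offset 11.
U+32C89 → 4-byte form F0 B2 B2 89 at offsets 0–3.
U+1F64E → 4-byte form F0 9F 99 8E at offsets 4–7.
U+105A88 → 4-byte form F4 85 AA 88 at offsets 8–11.
Offset 11 falls in char 3's range; it's byte 4 of F4 85 AA 88 = 0x88.

0x88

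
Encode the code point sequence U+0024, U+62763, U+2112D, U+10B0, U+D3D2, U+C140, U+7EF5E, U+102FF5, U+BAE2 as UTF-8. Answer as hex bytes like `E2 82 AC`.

U+0024: 1-byte form → 24.
U+62763: 4-byte form → F1 A2 9D A3.
U+2112D: 4-byte form → F0 A1 84 AD.
U+10B0: 3-byte form → E1 82 B0.
U+D3D2: 3-byte form → ED 8F 92.
U+C140: 3-byte form → EC 85 80.
U+7EF5E: 4-byte form → F1 BE BD 9E.
U+102FF5: 4-byte form → F4 82 BF B5.
U+BAE2: 3-byte form → EB AB A2.
Concatenated (29 bytes): 24 F1 A2 9D A3 F0 A1 84 AD E1 82 B0 ED 8F 92 EC 85 80 F1 BE BD 9E F4 82 BF B5 EB AB A2.

24 F1 A2 9D A3 F0 A1 84 AD E1 82 B0 ED 8F 92 EC 85 80 F1 BE BD 9E F4 82 BF B5 EB AB A2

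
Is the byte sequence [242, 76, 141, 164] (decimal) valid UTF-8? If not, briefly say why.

Leading byte 0xF2 = 11110010 → 4-byte form.
Byte 2 is 0x4C = 01001100, which is not 10xxxxxx — expected a continuation byte.

invalid (non-continuation byte where continuation expected)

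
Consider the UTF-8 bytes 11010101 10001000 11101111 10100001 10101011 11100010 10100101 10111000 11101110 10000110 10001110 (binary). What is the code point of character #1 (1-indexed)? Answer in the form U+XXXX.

U+0548

Offset 0: leading byte 0xD5 = 11010101 → 2-byte char #1 = D5 88.
Leading byte 0xD5 = 11010101 matches 110xxxxx → 2-byte sequence.
Byte 1: 0xD5 = 11010101, payload 10101 (5 bits).
Byte 2: 0x88 = 10001000 (10xxxxxx ✓), payload 001000.
Concatenate: 10101001000 = 0x548 (11 bits → U+0548).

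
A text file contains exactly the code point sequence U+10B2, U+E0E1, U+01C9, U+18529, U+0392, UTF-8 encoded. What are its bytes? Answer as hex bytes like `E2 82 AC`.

E1 82 B2 EE 83 A1 C7 89 F0 98 94 A9 CE 92

U+10B2: 3-byte form → E1 82 B2.
U+E0E1: 3-byte form → EE 83 A1.
U+01C9: 2-byte form → C7 89.
U+18529: 4-byte form → F0 98 94 A9.
U+0392: 2-byte form → CE 92.
Concatenated (14 bytes): E1 82 B2 EE 83 A1 C7 89 F0 98 94 A9 CE 92.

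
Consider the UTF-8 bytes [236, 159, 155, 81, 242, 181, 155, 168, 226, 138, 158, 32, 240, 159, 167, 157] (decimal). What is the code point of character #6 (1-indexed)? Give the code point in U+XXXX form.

Offset 0: leading byte 0xEC = 11101100 → 3-byte char #1 = EC 9F 9B.
Offset 3: leading byte 0x51 = 01010001 → 1-byte char #2 = 51.
Offset 4: leading byte 0xF2 = 11110010 → 4-byte char #3 = F2 B5 9B A8.
Offset 8: leading byte 0xE2 = 11100010 → 3-byte char #4 = E2 8A 9E.
Offset 11: leading byte 0x20 = 00100000 → 1-byte char #5 = 20.
Offset 12: leading byte 0xF0 = 11110000 → 4-byte char #6 = F0 9F A7 9D.
Leading byte 0xF0 = 11110000 matches 11110xxx → 4-byte sequence.
Byte 1: 0xF0 = 11110000, payload 000 (3 bits).
Byte 2: 0x9F = 10011111 (10xxxxxx ✓), payload 011111.
Byte 3: 0xA7 = 10100111 (10xxxxxx ✓), payload 100111.
Byte 4: 0x9D = 10011101 (10xxxxxx ✓), payload 011101.
Concatenate: 000011111100111011101 = 0x1F9DD (21 bits → U+1F9DD).

U+1F9DD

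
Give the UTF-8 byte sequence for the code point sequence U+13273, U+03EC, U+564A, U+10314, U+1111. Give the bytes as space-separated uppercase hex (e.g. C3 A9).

F0 93 89 B3 CF AC E5 99 8A F0 90 8C 94 E1 84 91

U+13273: 4-byte form → F0 93 89 B3.
U+03EC: 2-byte form → CF AC.
U+564A: 3-byte form → E5 99 8A.
U+10314: 4-byte form → F0 90 8C 94.
U+1111: 3-byte form → E1 84 91.
Concatenated (16 bytes): F0 93 89 B3 CF AC E5 99 8A F0 90 8C 94 E1 84 91.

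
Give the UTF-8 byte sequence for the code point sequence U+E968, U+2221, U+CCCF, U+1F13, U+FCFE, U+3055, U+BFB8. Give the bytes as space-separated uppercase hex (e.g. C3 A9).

EE A5 A8 E2 88 A1 EC B3 8F E1 BC 93 EF B3 BE E3 81 95 EB BE B8

U+E968: 3-byte form → EE A5 A8.
U+2221: 3-byte form → E2 88 A1.
U+CCCF: 3-byte form → EC B3 8F.
U+1F13: 3-byte form → E1 BC 93.
U+FCFE: 3-byte form → EF B3 BE.
U+3055: 3-byte form → E3 81 95.
U+BFB8: 3-byte form → EB BE B8.
Concatenated (21 bytes): EE A5 A8 E2 88 A1 EC B3 8F E1 BC 93 EF B3 BE E3 81 95 EB BE B8.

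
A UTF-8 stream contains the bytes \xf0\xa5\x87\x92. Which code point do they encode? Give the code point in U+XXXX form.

Leading byte 0xF0 = 11110000 matches 11110xxx → 4-byte sequence.
Byte 1: 0xF0 = 11110000, payload 000 (3 bits).
Byte 2: 0xA5 = 10100101 (10xxxxxx ✓), payload 100101.
Byte 3: 0x87 = 10000111 (10xxxxxx ✓), payload 000111.
Byte 4: 0x92 = 10010010 (10xxxxxx ✓), payload 010010.
Concatenate: 000100101000111010010 = 0x251D2 (21 bits → U+251D2).

U+251D2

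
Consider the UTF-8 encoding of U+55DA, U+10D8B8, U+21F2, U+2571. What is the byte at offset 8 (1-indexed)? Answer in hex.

1-indexed offset 8 is 0-indexed offset 7.
U+55DA → 3-byte form E5 97 9A at offsets 0–2.
U+10D8B8 → 4-byte form F4 8D A2 B8 at offsets 3–6.
U+21F2 → 3-byte form E2 87 B2 at offsets 7–9.
Offset 7 falls in char 3's range; it's byte 1 of E2 87 B2 = 0xE2.

0xE2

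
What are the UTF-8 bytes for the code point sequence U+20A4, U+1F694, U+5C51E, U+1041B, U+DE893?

E2 82 A4 F0 9F 9A 94 F1 9C 94 9E F0 90 90 9B F3 9E A2 93

U+20A4: 3-byte form → E2 82 A4.
U+1F694: 4-byte form → F0 9F 9A 94.
U+5C51E: 4-byte form → F1 9C 94 9E.
U+1041B: 4-byte form → F0 90 90 9B.
U+DE893: 4-byte form → F3 9E A2 93.
Concatenated (19 bytes): E2 82 A4 F0 9F 9A 94 F1 9C 94 9E F0 90 90 9B F3 9E A2 93.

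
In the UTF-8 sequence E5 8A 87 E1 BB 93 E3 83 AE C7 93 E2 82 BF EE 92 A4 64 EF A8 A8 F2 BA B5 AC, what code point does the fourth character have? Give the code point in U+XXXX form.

U+01D3

Offset 0: leading byte 0xE5 = 11100101 → 3-byte char #1 = E5 8A 87.
Offset 3: leading byte 0xE1 = 11100001 → 3-byte char #2 = E1 BB 93.
Offset 6: leading byte 0xE3 = 11100011 → 3-byte char #3 = E3 83 AE.
Offset 9: leading byte 0xC7 = 11000111 → 2-byte char #4 = C7 93.
Leading byte 0xC7 = 11000111 matches 110xxxxx → 2-byte sequence.
Byte 1: 0xC7 = 11000111, payload 00111 (5 bits).
Byte 2: 0x93 = 10010011 (10xxxxxx ✓), payload 010011.
Concatenate: 00111010011 = 0x1D3 (11 bits → U+01D3).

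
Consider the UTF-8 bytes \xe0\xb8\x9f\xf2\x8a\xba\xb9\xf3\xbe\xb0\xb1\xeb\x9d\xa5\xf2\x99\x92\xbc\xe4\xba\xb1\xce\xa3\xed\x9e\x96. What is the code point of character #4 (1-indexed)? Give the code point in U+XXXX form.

U+B765

Offset 0: leading byte 0xE0 = 11100000 → 3-byte char #1 = E0 B8 9F.
Offset 3: leading byte 0xF2 = 11110010 → 4-byte char #2 = F2 8A BA B9.
Offset 7: leading byte 0xF3 = 11110011 → 4-byte char #3 = F3 BE B0 B1.
Offset 11: leading byte 0xEB = 11101011 → 3-byte char #4 = EB 9D A5.
Leading byte 0xEB = 11101011 matches 1110xxxx → 3-byte sequence.
Byte 1: 0xEB = 11101011, payload 1011 (4 bits).
Byte 2: 0x9D = 10011101 (10xxxxxx ✓), payload 011101.
Byte 3: 0xA5 = 10100101 (10xxxxxx ✓), payload 100101.
Concatenate: 1011011101100101 = 0xB765 (16 bits → U+B765).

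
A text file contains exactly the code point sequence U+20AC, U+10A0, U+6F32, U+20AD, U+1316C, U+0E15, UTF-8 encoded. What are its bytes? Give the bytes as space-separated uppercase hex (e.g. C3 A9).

U+20AC: 3-byte form → E2 82 AC.
U+10A0: 3-byte form → E1 82 A0.
U+6F32: 3-byte form → E6 BC B2.
U+20AD: 3-byte form → E2 82 AD.
U+1316C: 4-byte form → F0 93 85 AC.
U+0E15: 3-byte form → E0 B8 95.
Concatenated (19 bytes): E2 82 AC E1 82 A0 E6 BC B2 E2 82 AD F0 93 85 AC E0 B8 95.

E2 82 AC E1 82 A0 E6 BC B2 E2 82 AD F0 93 85 AC E0 B8 95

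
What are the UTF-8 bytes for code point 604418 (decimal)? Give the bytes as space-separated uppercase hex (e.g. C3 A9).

U+93902 = 0x93902 = 604418 decimal. In range U+10000–U+10FFFF → 4-byte form: 11110xxx 10xxxxxx 10xxxxxx 10xxxxxx.
Binary (21 bits): 010010011100100000010.
Split 3+6+6+6: 010 | 010011 | 100100 | 000010.
Byte 1: 11110010 = 0xF2.
Byte 2: 10010011 = 0x93.
Byte 3: 10100100 = 0xA4.
Byte 4: 10000010 = 0x82.

F2 93 A4 82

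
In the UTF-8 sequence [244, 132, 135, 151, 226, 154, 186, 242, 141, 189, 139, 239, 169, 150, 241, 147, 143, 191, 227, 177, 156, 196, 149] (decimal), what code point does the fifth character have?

U+533FF

Offset 0: leading byte 0xF4 = 11110100 → 4-byte char #1 = F4 84 87 97.
Offset 4: leading byte 0xE2 = 11100010 → 3-byte char #2 = E2 9A BA.
Offset 7: leading byte 0xF2 = 11110010 → 4-byte char #3 = F2 8D BD 8B.
Offset 11: leading byte 0xEF = 11101111 → 3-byte char #4 = EF A9 96.
Offset 14: leading byte 0xF1 = 11110001 → 4-byte char #5 = F1 93 8F BF.
Leading byte 0xF1 = 11110001 matches 11110xxx → 4-byte sequence.
Byte 1: 0xF1 = 11110001, payload 001 (3 bits).
Byte 2: 0x93 = 10010011 (10xxxxxx ✓), payload 010011.
Byte 3: 0x8F = 10001111 (10xxxxxx ✓), payload 001111.
Byte 4: 0xBF = 10111111 (10xxxxxx ✓), payload 111111.
Concatenate: 001010011001111111111 = 0x533FF (21 bits → U+533FF).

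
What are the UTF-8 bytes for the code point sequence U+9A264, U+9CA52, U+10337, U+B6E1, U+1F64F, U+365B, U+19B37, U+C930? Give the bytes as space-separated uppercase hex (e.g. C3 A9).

U+9A264: 4-byte form → F2 9A 89 A4.
U+9CA52: 4-byte form → F2 9C A9 92.
U+10337: 4-byte form → F0 90 8C B7.
U+B6E1: 3-byte form → EB 9B A1.
U+1F64F: 4-byte form → F0 9F 99 8F.
U+365B: 3-byte form → E3 99 9B.
U+19B37: 4-byte form → F0 99 AC B7.
U+C930: 3-byte form → EC A4 B0.
Concatenated (29 bytes): F2 9A 89 A4 F2 9C A9 92 F0 90 8C B7 EB 9B A1 F0 9F 99 8F E3 99 9B F0 99 AC B7 EC A4 B0.

F2 9A 89 A4 F2 9C A9 92 F0 90 8C B7 EB 9B A1 F0 9F 99 8F E3 99 9B F0 99 AC B7 EC A4 B0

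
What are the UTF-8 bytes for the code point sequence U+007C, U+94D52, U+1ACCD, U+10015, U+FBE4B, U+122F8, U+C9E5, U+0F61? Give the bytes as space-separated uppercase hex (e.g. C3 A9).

U+007C: 1-byte form → 7C.
U+94D52: 4-byte form → F2 94 B5 92.
U+1ACCD: 4-byte form → F0 9A B3 8D.
U+10015: 4-byte form → F0 90 80 95.
U+FBE4B: 4-byte form → F3 BB B9 8B.
U+122F8: 4-byte form → F0 92 8B B8.
U+C9E5: 3-byte form → EC A7 A5.
U+0F61: 3-byte form → E0 BD A1.
Concatenated (27 bytes): 7C F2 94 B5 92 F0 9A B3 8D F0 90 80 95 F3 BB B9 8B F0 92 8B B8 EC A7 A5 E0 BD A1.

7C F2 94 B5 92 F0 9A B3 8D F0 90 80 95 F3 BB B9 8B F0 92 8B B8 EC A7 A5 E0 BD A1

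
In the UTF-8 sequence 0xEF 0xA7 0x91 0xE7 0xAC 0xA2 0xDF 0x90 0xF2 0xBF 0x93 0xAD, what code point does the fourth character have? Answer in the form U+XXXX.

U+BF4ED

Offset 0: leading byte 0xEF = 11101111 → 3-byte char #1 = EF A7 91.
Offset 3: leading byte 0xE7 = 11100111 → 3-byte char #2 = E7 AC A2.
Offset 6: leading byte 0xDF = 11011111 → 2-byte char #3 = DF 90.
Offset 8: leading byte 0xF2 = 11110010 → 4-byte char #4 = F2 BF 93 AD.
Leading byte 0xF2 = 11110010 matches 11110xxx → 4-byte sequence.
Byte 1: 0xF2 = 11110010, payload 010 (3 bits).
Byte 2: 0xBF = 10111111 (10xxxxxx ✓), payload 111111.
Byte 3: 0x93 = 10010011 (10xxxxxx ✓), payload 010011.
Byte 4: 0xAD = 10101101 (10xxxxxx ✓), payload 101101.
Concatenate: 010111111010011101101 = 0xBF4ED (21 bits → U+BF4ED).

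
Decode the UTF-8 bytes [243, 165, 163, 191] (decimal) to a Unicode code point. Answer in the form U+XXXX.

U+E58FF

Leading byte 0xF3 = 11110011 matches 11110xxx → 4-byte sequence.
Byte 1: 0xF3 = 11110011, payload 011 (3 bits).
Byte 2: 0xA5 = 10100101 (10xxxxxx ✓), payload 100101.
Byte 3: 0xA3 = 10100011 (10xxxxxx ✓), payload 100011.
Byte 4: 0xBF = 10111111 (10xxxxxx ✓), payload 111111.
Concatenate: 011100101100011111111 = 0xE58FF (21 bits → U+E58FF).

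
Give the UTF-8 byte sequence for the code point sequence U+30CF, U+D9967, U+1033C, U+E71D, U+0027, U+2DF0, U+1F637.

E3 83 8F F3 99 A5 A7 F0 90 8C BC EE 9C 9D 27 E2 B7 B0 F0 9F 98 B7

U+30CF: 3-byte form → E3 83 8F.
U+D9967: 4-byte form → F3 99 A5 A7.
U+1033C: 4-byte form → F0 90 8C BC.
U+E71D: 3-byte form → EE 9C 9D.
U+0027: 1-byte form → 27.
U+2DF0: 3-byte form → E2 B7 B0.
U+1F637: 4-byte form → F0 9F 98 B7.
Concatenated (22 bytes): E3 83 8F F3 99 A5 A7 F0 90 8C BC EE 9C 9D 27 E2 B7 B0 F0 9F 98 B7.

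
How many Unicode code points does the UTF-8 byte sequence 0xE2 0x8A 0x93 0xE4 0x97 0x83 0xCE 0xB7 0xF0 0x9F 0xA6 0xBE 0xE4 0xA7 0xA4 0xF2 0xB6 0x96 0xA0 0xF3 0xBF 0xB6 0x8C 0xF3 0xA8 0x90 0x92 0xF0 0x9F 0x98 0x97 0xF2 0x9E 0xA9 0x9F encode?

Byte at offset 0: 0xE2 = 11100010 → 3-byte char (#1). Advance 3.
Byte at offset 3: 0xE4 = 11100100 → 3-byte char (#2). Advance 3.
Byte at offset 6: 0xCE = 11001110 → 2-byte char (#3). Advance 2.
Byte at offset 8: 0xF0 = 11110000 → 4-byte char (#4). Advance 4.
Byte at offset 12: 0xE4 = 11100100 → 3-byte char (#5). Advance 3.
Byte at offset 15: 0xF2 = 11110010 → 4-byte char (#6). Advance 4.
Byte at offset 19: 0xF3 = 11110011 → 4-byte char (#7). Advance 4.
Byte at offset 23: 0xF3 = 11110011 → 4-byte char (#8). Advance 4.
Byte at offset 27: 0xF0 = 11110000 → 4-byte char (#9). Advance 4.
Byte at offset 31: 0xF2 = 11110010 → 4-byte char (#10). Advance 4.
Reached end at offset 35 after 10 code points.

10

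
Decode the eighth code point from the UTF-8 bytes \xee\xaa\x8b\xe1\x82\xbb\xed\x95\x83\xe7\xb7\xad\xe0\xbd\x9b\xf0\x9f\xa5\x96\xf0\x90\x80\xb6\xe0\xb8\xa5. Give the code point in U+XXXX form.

U+0E25

Offset 0: leading byte 0xEE = 11101110 → 3-byte char #1 = EE AA 8B.
Offset 3: leading byte 0xE1 = 11100001 → 3-byte char #2 = E1 82 BB.
Offset 6: leading byte 0xED = 11101101 → 3-byte char #3 = ED 95 83.
Offset 9: leading byte 0xE7 = 11100111 → 3-byte char #4 = E7 B7 AD.
Offset 12: leading byte 0xE0 = 11100000 → 3-byte char #5 = E0 BD 9B.
Offset 15: leading byte 0xF0 = 11110000 → 4-byte char #6 = F0 9F A5 96.
Offset 19: leading byte 0xF0 = 11110000 → 4-byte char #7 = F0 90 80 B6.
Offset 23: leading byte 0xE0 = 11100000 → 3-byte char #8 = E0 B8 A5.
Leading byte 0xE0 = 11100000 matches 1110xxxx → 3-byte sequence.
Byte 1: 0xE0 = 11100000, payload 0000 (4 bits).
Byte 2: 0xB8 = 10111000 (10xxxxxx ✓), payload 111000.
Byte 3: 0xA5 = 10100101 (10xxxxxx ✓), payload 100101.
Concatenate: 0000111000100101 = 0xE25 (16 bits → U+0E25).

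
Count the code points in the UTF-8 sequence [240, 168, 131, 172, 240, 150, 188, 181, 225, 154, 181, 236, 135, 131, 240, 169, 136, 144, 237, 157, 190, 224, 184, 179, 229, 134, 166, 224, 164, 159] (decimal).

9

Byte at offset 0: 0xF0 = 11110000 → 4-byte char (#1). Advance 4.
Byte at offset 4: 0xF0 = 11110000 → 4-byte char (#2). Advance 4.
Byte at offset 8: 0xE1 = 11100001 → 3-byte char (#3). Advance 3.
Byte at offset 11: 0xEC = 11101100 → 3-byte char (#4). Advance 3.
Byte at offset 14: 0xF0 = 11110000 → 4-byte char (#5). Advance 4.
Byte at offset 18: 0xED = 11101101 → 3-byte char (#6). Advance 3.
Byte at offset 21: 0xE0 = 11100000 → 3-byte char (#7). Advance 3.
Byte at offset 24: 0xE5 = 11100101 → 3-byte char (#8). Advance 3.
Byte at offset 27: 0xE0 = 11100000 → 3-byte char (#9). Advance 3.
Reached end at offset 30 after 9 code points.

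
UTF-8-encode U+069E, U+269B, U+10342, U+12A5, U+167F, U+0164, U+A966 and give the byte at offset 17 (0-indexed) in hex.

0xEA

U+069E → 2-byte form DA 9E at offsets 0–1.
U+269B → 3-byte form E2 9A 9B at offsets 2–4.
U+10342 → 4-byte form F0 90 8D 82 at offsets 5–8.
U+12A5 → 3-byte form E1 8A A5 at offsets 9–11.
U+167F → 3-byte form E1 99 BF at offsets 12–14.
U+0164 → 2-byte form C5 A4 at offsets 15–16.
U+A966 → 3-byte form EA A5 A6 at offsets 17–19.
Offset 17 falls in char 7's range; it's byte 1 of EA A5 A6 = 0xEA.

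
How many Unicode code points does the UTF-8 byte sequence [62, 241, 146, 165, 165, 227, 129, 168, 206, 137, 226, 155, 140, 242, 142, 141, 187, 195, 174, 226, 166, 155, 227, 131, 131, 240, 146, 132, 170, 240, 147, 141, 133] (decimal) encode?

Byte at offset 0: 0x3E = 00111110 → 1-byte char (#1). Advance 1.
Byte at offset 1: 0xF1 = 11110001 → 4-byte char (#2). Advance 4.
Byte at offset 5: 0xE3 = 11100011 → 3-byte char (#3). Advance 3.
Byte at offset 8: 0xCE = 11001110 → 2-byte char (#4). Advance 2.
Byte at offset 10: 0xE2 = 11100010 → 3-byte char (#5). Advance 3.
Byte at offset 13: 0xF2 = 11110010 → 4-byte char (#6). Advance 4.
Byte at offset 17: 0xC3 = 11000011 → 2-byte char (#7). Advance 2.
Byte at offset 19: 0xE2 = 11100010 → 3-byte char (#8). Advance 3.
Byte at offset 22: 0xE3 = 11100011 → 3-byte char (#9). Advance 3.
Byte at offset 25: 0xF0 = 11110000 → 4-byte char (#10). Advance 4.
Byte at offset 29: 0xF0 = 11110000 → 4-byte char (#11). Advance 4.
Reached end at offset 33 after 11 code points.

11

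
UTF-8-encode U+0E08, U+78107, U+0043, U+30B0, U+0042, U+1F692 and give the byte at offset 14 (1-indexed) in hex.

1-indexed offset 14 is 0-indexed offset 13.
U+0E08 → 3-byte form E0 B8 88 at offsets 0–2.
U+78107 → 4-byte form F1 B8 84 87 at offsets 3–6.
U+0043 → 1-byte form 43 at offsets 7–7.
U+30B0 → 3-byte form E3 82 B0 at offsets 8–10.
U+0042 → 1-byte form 42 at offsets 11–11.
U+1F692 → 4-byte form F0 9F 9A 92 at offsets 12–15.
Offset 13 falls in char 6's range; it's byte 2 of F0 9F 9A 92 = 0x9F.

0x9F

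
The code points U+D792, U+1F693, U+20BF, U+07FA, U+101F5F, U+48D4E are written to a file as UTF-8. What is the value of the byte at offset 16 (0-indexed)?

U+D792 → 3-byte form ED 9E 92 at offsets 0–2.
U+1F693 → 4-byte form F0 9F 9A 93 at offsets 3–6.
U+20BF → 3-byte form E2 82 BF at offsets 7–9.
U+07FA → 2-byte form DF BA at offsets 10–11.
U+101F5F → 4-byte form F4 81 BD 9F at offsets 12–15.
U+48D4E → 4-byte form F1 88 B5 8E at offsets 16–19.
Offset 16 falls in char 6's range; it's byte 1 of F1 88 B5 8E = 0xF1.

0xF1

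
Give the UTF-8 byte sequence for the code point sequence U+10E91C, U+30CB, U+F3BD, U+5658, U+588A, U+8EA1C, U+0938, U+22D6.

F4 8E A4 9C E3 83 8B EF 8E BD E5 99 98 E5 A2 8A F2 8E A8 9C E0 A4 B8 E2 8B 96

U+10E91C: 4-byte form → F4 8E A4 9C.
U+30CB: 3-byte form → E3 83 8B.
U+F3BD: 3-byte form → EF 8E BD.
U+5658: 3-byte form → E5 99 98.
U+588A: 3-byte form → E5 A2 8A.
U+8EA1C: 4-byte form → F2 8E A8 9C.
U+0938: 3-byte form → E0 A4 B8.
U+22D6: 3-byte form → E2 8B 96.
Concatenated (26 bytes): F4 8E A4 9C E3 83 8B EF 8E BD E5 99 98 E5 A2 8A F2 8E A8 9C E0 A4 B8 E2 8B 96.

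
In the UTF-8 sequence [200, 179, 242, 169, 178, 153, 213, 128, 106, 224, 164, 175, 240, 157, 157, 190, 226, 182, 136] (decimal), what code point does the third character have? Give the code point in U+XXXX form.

Offset 0: leading byte 0xC8 = 11001000 → 2-byte char #1 = C8 B3.
Offset 2: leading byte 0xF2 = 11110010 → 4-byte char #2 = F2 A9 B2 99.
Offset 6: leading byte 0xD5 = 11010101 → 2-byte char #3 = D5 80.
Leading byte 0xD5 = 11010101 matches 110xxxxx → 2-byte sequence.
Byte 1: 0xD5 = 11010101, payload 10101 (5 bits).
Byte 2: 0x80 = 10000000 (10xxxxxx ✓), payload 000000.
Concatenate: 10101000000 = 0x540 (11 bits → U+0540).

U+0540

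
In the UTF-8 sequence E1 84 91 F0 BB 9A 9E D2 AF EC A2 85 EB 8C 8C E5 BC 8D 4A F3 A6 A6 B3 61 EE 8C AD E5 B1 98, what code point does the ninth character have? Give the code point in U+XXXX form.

Offset 0: leading byte 0xE1 = 11100001 → 3-byte char #1 = E1 84 91.
Offset 3: leading byte 0xF0 = 11110000 → 4-byte char #2 = F0 BB 9A 9E.
Offset 7: leading byte 0xD2 = 11010010 → 2-byte char #3 = D2 AF.
Offset 9: leading byte 0xEC = 11101100 → 3-byte char #4 = EC A2 85.
Offset 12: leading byte 0xEB = 11101011 → 3-byte char #5 = EB 8C 8C.
Offset 15: leading byte 0xE5 = 11100101 → 3-byte char #6 = E5 BC 8D.
Offset 18: leading byte 0x4A = 01001010 → 1-byte char #7 = 4A.
Offset 19: leading byte 0xF3 = 11110011 → 4-byte char #8 = F3 A6 A6 B3.
Offset 23: leading byte 0x61 = 01100001 → 1-byte char #9 = 61.
Leading byte 0x61 = 01100001 matches 0xxxxxxx → 1-byte sequence.
Byte 1: 0x61 = 01100001, payload 1100001 (7 bits).
Concatenate: 1100001 = 0x61 (7 bits → U+0061).

U+0061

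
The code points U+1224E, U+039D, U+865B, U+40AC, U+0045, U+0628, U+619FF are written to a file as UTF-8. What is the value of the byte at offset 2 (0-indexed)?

U+1224E → 4-byte form F0 92 89 8E at offsets 0–3.
Offset 2 falls in char 1's range; it's byte 3 of F0 92 89 8E = 0x89.

0x89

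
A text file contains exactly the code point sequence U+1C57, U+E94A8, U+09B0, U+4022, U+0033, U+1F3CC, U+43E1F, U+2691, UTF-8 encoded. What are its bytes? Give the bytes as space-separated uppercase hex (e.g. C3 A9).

U+1C57: 3-byte form → E1 B1 97.
U+E94A8: 4-byte form → F3 A9 92 A8.
U+09B0: 3-byte form → E0 A6 B0.
U+4022: 3-byte form → E4 80 A2.
U+0033: 1-byte form → 33.
U+1F3CC: 4-byte form → F0 9F 8F 8C.
U+43E1F: 4-byte form → F1 83 B8 9F.
U+2691: 3-byte form → E2 9A 91.
Concatenated (25 bytes): E1 B1 97 F3 A9 92 A8 E0 A6 B0 E4 80 A2 33 F0 9F 8F 8C F1 83 B8 9F E2 9A 91.

E1 B1 97 F3 A9 92 A8 E0 A6 B0 E4 80 A2 33 F0 9F 8F 8C F1 83 B8 9F E2 9A 91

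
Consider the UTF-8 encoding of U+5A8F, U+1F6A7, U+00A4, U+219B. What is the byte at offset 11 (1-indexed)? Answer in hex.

0x86

1-indexed offset 11 is 0-indexed offset 10.
U+5A8F → 3-byte form E5 AA 8F at offsets 0–2.
U+1F6A7 → 4-byte form F0 9F 9A A7 at offsets 3–6.
U+00A4 → 2-byte form C2 A4 at offsets 7–8.
U+219B → 3-byte form E2 86 9B at offsets 9–11.
Offset 10 falls in char 4's range; it's byte 2 of E2 86 9B = 0x86.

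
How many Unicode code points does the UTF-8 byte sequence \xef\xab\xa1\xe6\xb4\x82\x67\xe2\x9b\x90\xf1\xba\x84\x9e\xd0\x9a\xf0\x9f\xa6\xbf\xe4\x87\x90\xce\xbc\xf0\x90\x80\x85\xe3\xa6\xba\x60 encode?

Byte at offset 0: 0xEF = 11101111 → 3-byte char (#1). Advance 3.
Byte at offset 3: 0xE6 = 11100110 → 3-byte char (#2). Advance 3.
Byte at offset 6: 0x67 = 01100111 → 1-byte char (#3). Advance 1.
Byte at offset 7: 0xE2 = 11100010 → 3-byte char (#4). Advance 3.
Byte at offset 10: 0xF1 = 11110001 → 4-byte char (#5). Advance 4.
Byte at offset 14: 0xD0 = 11010000 → 2-byte char (#6). Advance 2.
Byte at offset 16: 0xF0 = 11110000 → 4-byte char (#7). Advance 4.
Byte at offset 20: 0xE4 = 11100100 → 3-byte char (#8). Advance 3.
Byte at offset 23: 0xCE = 11001110 → 2-byte char (#9). Advance 2.
Byte at offset 25: 0xF0 = 11110000 → 4-byte char (#10). Advance 4.
Byte at offset 29: 0xE3 = 11100011 → 3-byte char (#11). Advance 3.
Byte at offset 32: 0x60 = 01100000 → 1-byte char (#12). Advance 1.
Reached end at offset 33 after 12 code points.

12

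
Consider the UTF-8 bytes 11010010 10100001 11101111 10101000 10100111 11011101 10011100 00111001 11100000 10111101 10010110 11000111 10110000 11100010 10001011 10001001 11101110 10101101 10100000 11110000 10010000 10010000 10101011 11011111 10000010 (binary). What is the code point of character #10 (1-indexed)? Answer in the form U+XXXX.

U+07C2

Offset 0: leading byte 0xD2 = 11010010 → 2-byte char #1 = D2 A1.
Offset 2: leading byte 0xEF = 11101111 → 3-byte char #2 = EF A8 A7.
Offset 5: leading byte 0xDD = 11011101 → 2-byte char #3 = DD 9C.
Offset 7: leading byte 0x39 = 00111001 → 1-byte char #4 = 39.
Offset 8: leading byte 0xE0 = 11100000 → 3-byte char #5 = E0 BD 96.
Offset 11: leading byte 0xC7 = 11000111 → 2-byte char #6 = C7 B0.
Offset 13: leading byte 0xE2 = 11100010 → 3-byte char #7 = E2 8B 89.
Offset 16: leading byte 0xEE = 11101110 → 3-byte char #8 = EE AD A0.
Offset 19: leading byte 0xF0 = 11110000 → 4-byte char #9 = F0 90 90 AB.
Offset 23: leading byte 0xDF = 11011111 → 2-byte char #10 = DF 82.
Leading byte 0xDF = 11011111 matches 110xxxxx → 2-byte sequence.
Byte 1: 0xDF = 11011111, payload 11111 (5 bits).
Byte 2: 0x82 = 10000010 (10xxxxxx ✓), payload 000010.
Concatenate: 11111000010 = 0x7C2 (11 bits → U+07C2).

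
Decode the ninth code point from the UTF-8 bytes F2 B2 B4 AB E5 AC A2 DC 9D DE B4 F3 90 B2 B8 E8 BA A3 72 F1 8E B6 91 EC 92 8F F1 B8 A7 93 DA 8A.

Offset 0: leading byte 0xF2 = 11110010 → 4-byte char #1 = F2 B2 B4 AB.
Offset 4: leading byte 0xE5 = 11100101 → 3-byte char #2 = E5 AC A2.
Offset 7: leading byte 0xDC = 11011100 → 2-byte char #3 = DC 9D.
Offset 9: leading byte 0xDE = 11011110 → 2-byte char #4 = DE B4.
Offset 11: leading byte 0xF3 = 11110011 → 4-byte char #5 = F3 90 B2 B8.
Offset 15: leading byte 0xE8 = 11101000 → 3-byte char #6 = E8 BA A3.
Offset 18: leading byte 0x72 = 01110010 → 1-byte char #7 = 72.
Offset 19: leading byte 0xF1 = 11110001 → 4-byte char #8 = F1 8E B6 91.
Offset 23: leading byte 0xEC = 11101100 → 3-byte char #9 = EC 92 8F.
Leading byte 0xEC = 11101100 matches 1110xxxx → 3-byte sequence.
Byte 1: 0xEC = 11101100, payload 1100 (4 bits).
Byte 2: 0x92 = 10010010 (10xxxxxx ✓), payload 010010.
Byte 3: 0x8F = 10001111 (10xxxxxx ✓), payload 001111.
Concatenate: 1100010010001111 = 0xC48F (16 bits → U+C48F).

U+C48F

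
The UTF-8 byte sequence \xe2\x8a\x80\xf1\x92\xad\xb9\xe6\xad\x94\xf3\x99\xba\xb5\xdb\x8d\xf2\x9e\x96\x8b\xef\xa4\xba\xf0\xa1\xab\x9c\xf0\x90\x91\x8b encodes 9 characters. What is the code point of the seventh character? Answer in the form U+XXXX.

U+F93A

Offset 0: leading byte 0xE2 = 11100010 → 3-byte char #1 = E2 8A 80.
Offset 3: leading byte 0xF1 = 11110001 → 4-byte char #2 = F1 92 AD B9.
Offset 7: leading byte 0xE6 = 11100110 → 3-byte char #3 = E6 AD 94.
Offset 10: leading byte 0xF3 = 11110011 → 4-byte char #4 = F3 99 BA B5.
Offset 14: leading byte 0xDB = 11011011 → 2-byte char #5 = DB 8D.
Offset 16: leading byte 0xF2 = 11110010 → 4-byte char #6 = F2 9E 96 8B.
Offset 20: leading byte 0xEF = 11101111 → 3-byte char #7 = EF A4 BA.
Leading byte 0xEF = 11101111 matches 1110xxxx → 3-byte sequence.
Byte 1: 0xEF = 11101111, payload 1111 (4 bits).
Byte 2: 0xA4 = 10100100 (10xxxxxx ✓), payload 100100.
Byte 3: 0xBA = 10111010 (10xxxxxx ✓), payload 111010.
Concatenate: 1111100100111010 = 0xF93A (16 bits → U+F93A).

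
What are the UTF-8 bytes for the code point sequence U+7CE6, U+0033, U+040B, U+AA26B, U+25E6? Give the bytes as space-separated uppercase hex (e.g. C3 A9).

U+7CE6: 3-byte form → E7 B3 A6.
U+0033: 1-byte form → 33.
U+040B: 2-byte form → D0 8B.
U+AA26B: 4-byte form → F2 AA 89 AB.
U+25E6: 3-byte form → E2 97 A6.
Concatenated (13 bytes): E7 B3 A6 33 D0 8B F2 AA 89 AB E2 97 A6.

E7 B3 A6 33 D0 8B F2 AA 89 AB E2 97 A6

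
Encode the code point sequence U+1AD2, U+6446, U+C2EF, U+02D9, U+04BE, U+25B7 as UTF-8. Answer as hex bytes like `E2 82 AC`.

U+1AD2: 3-byte form → E1 AB 92.
U+6446: 3-byte form → E6 91 86.
U+C2EF: 3-byte form → EC 8B AF.
U+02D9: 2-byte form → CB 99.
U+04BE: 2-byte form → D2 BE.
U+25B7: 3-byte form → E2 96 B7.
Concatenated (16 bytes): E1 AB 92 E6 91 86 EC 8B AF CB 99 D2 BE E2 96 B7.

E1 AB 92 E6 91 86 EC 8B AF CB 99 D2 BE E2 96 B7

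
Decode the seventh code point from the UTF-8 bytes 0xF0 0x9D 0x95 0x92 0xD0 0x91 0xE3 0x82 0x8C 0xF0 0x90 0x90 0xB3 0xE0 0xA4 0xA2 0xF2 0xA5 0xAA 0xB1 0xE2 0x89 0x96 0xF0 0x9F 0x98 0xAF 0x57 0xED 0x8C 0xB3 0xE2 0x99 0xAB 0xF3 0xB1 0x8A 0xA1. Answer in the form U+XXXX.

U+2256

Offset 0: leading byte 0xF0 = 11110000 → 4-byte char #1 = F0 9D 95 92.
Offset 4: leading byte 0xD0 = 11010000 → 2-byte char #2 = D0 91.
Offset 6: leading byte 0xE3 = 11100011 → 3-byte char #3 = E3 82 8C.
Offset 9: leading byte 0xF0 = 11110000 → 4-byte char #4 = F0 90 90 B3.
Offset 13: leading byte 0xE0 = 11100000 → 3-byte char #5 = E0 A4 A2.
Offset 16: leading byte 0xF2 = 11110010 → 4-byte char #6 = F2 A5 AA B1.
Offset 20: leading byte 0xE2 = 11100010 → 3-byte char #7 = E2 89 96.
Leading byte 0xE2 = 11100010 matches 1110xxxx → 3-byte sequence.
Byte 1: 0xE2 = 11100010, payload 0010 (4 bits).
Byte 2: 0x89 = 10001001 (10xxxxxx ✓), payload 001001.
Byte 3: 0x96 = 10010110 (10xxxxxx ✓), payload 010110.
Concatenate: 0010001001010110 = 0x2256 (16 bits → U+2256).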